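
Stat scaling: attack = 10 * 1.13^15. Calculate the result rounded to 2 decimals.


value = base * growth^level
= 10 * 1.13^15
= 10 * 6.25427
= 62.54

62.54 attack


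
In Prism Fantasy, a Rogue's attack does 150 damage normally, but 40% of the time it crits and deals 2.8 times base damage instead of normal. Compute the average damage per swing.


E[dmg] = base * (1 + crit_chance * (crit_mult - 1))
cc as decimal = 40/100 = 0.4
cm - 1 = 2.8 - 1 = 1.8
Bonus factor = 0.4 * 1.8 = 0.72
Total multiplier = 1 + 0.72 = 1.72
Expected damage = 150 * 1.72 = 258.00

258.00 damage


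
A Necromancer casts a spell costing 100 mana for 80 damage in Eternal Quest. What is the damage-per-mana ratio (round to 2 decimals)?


Efficiency = damage / mana
= 80 / 100
= 0.80

0.80 dmg/mana


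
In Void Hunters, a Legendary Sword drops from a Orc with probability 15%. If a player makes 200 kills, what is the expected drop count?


Expected drops = kills * (drop_rate / 100)
= 200 * (15 / 100)
= 200 * 0.15
= 30.0

30.0 drops


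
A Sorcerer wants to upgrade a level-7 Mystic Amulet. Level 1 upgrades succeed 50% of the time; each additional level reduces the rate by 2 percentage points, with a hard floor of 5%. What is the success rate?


raw_rate = 50 - 2 * (7 - 1)
= 50 - 2 * 6
= 50 - 12
= 38
Apply floor: max(38, 5) = 38%

38%


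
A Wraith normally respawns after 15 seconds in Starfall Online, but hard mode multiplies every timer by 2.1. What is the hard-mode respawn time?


Respawn time = base * multiplier
= 15 * 2.1
= 31.5 seconds

31.5 seconds


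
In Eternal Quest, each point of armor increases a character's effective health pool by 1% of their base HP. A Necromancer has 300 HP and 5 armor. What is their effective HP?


EHP = 300 * (1 + 5/100)
= 300 * (1 + 0.05)
= 300 * 1.05
= 315.0

315.0 EHP


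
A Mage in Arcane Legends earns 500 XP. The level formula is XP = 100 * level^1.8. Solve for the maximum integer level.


XP = 100 * level^1.8, so level = (XP / 100)^(1/1.8)
= (500 / 100)^(1/1.8)
= 5.0^0.5556
= 2.4452
Floor: level = 2

level 2


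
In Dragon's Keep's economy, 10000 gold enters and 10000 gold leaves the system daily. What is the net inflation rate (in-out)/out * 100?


Net gold = 10000 - 10000 = 0
Inflation rate = net / sunk * 100 = 0 / 10000 * 100
= 0.0 * 100
= 0.00%

0.00%


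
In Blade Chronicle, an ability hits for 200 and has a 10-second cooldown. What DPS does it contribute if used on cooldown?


DPS = damage / cooldown
= 200 / 10
= 20.00

20.00 DPS


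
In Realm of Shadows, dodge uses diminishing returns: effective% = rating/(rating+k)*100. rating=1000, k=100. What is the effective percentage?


effective% = rating / (rating + k) * 100
= 1000 / (1000 + 100) * 100
= 1000 / 1100 * 100
= 0.909091 * 100
= 90.91%

90.91%


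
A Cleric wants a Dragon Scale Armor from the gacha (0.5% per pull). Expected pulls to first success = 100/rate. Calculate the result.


Expected pulls for a geometric distribution = 1/p = 100 / rate%
= 100 / 0.5
= 200.0

200.0 pulls


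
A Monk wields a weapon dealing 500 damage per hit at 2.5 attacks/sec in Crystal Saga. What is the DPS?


DPS = damage * attack_speed
= 500 * 2.5
= 1250.0

1250.0 DPS


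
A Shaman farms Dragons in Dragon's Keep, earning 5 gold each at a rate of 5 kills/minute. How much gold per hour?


Gold per minute = 5 * 5 = 25
Gold per hour = 25 * 60 = 1500

1500 gold/hour


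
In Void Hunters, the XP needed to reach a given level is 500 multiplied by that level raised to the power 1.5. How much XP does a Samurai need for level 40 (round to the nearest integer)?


XP = 500 * level^1.5
Substitute level = 40:
XP = 500 * 40^1.5
= 500 * 252.9822
= 126491

126491 XP


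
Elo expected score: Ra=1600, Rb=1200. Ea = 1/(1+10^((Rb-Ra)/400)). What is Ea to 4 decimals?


Elo expected score: Ea = 1/(1 + 10^((Rb-Ra)/400))
Rb - Ra = 1200 - 1600 = -400
(Rb-Ra)/400 = -400/400 = -1.0
10^-1.0 = 0.1
Ea = 1/(1 + 0.1) = 1/1.1 = 0.9091

0.9091


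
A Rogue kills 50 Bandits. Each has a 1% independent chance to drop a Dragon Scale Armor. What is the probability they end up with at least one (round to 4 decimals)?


P(at least one) = 1 - P(none) = 1 - (1-p)^n
p = 1/100 = 0.01
1 - p = 0.99
(1 - p)^50 = 0.99^50 = 0.605006
P(at least one) = 1 - 0.605006 = 0.3950

0.3950


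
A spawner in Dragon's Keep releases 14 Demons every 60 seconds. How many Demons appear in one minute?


Spawns per minute = count * (60 / interval)
= 14 * (60 / 60)
= 14 * 1.0
= 14.0

14.0 per minute


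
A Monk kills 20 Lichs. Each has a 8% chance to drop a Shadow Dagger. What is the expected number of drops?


Expected drops = kills * (drop_rate / 100)
= 20 * (8 / 100)
= 20 * 0.08
= 1.6

1.6 drops


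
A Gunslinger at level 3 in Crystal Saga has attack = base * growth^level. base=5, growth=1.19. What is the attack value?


value = base * growth^level
= 5 * 1.19^3
= 5 * 1.685159
= 8.43

8.43 attack


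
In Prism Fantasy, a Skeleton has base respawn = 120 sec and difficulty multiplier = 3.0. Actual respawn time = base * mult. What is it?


Respawn time = base * multiplier
= 120 * 3.0
= 360.0 seconds

360.0 seconds


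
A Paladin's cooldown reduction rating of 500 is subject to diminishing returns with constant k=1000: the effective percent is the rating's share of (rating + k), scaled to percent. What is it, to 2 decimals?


effective% = rating / (rating + k) * 100
= 500 / (500 + 1000) * 100
= 500 / 1500 * 100
= 0.333333 * 100
= 33.33%

33.33%


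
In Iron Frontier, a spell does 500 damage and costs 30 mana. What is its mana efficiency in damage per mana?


Efficiency = damage / mana
= 500 / 30
= 16.67

16.67 dmg/mana


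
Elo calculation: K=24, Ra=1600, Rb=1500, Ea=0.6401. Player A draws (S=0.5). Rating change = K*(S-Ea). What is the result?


Elo update: delta = K * (S - Ea), where S = 0.5 (draws)
S - Ea = 0.5 - 0.6401 = -0.1401
Rating change = 24 * -0.1401
= -3.36

-3.36 rating points


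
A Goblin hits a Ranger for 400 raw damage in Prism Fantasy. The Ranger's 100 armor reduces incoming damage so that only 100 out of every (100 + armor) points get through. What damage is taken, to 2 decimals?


actual = 400 * 100 / (100 + 100)
= 400 * 100 / 200
= 40000 / 200
= 200.00

200.00 damage


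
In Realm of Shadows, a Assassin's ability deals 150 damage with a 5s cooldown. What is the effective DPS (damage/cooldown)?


DPS = damage / cooldown
= 150 / 5
= 30.00

30.00 DPS


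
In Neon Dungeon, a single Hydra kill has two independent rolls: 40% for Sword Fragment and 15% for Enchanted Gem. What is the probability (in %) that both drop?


For independent events, P(both) = P(A) * P(B)
= 40% * 15%
= 600 / 100 %
= 6.0%

6.0%


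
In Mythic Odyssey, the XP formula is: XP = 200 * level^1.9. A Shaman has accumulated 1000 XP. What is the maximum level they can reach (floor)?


XP = 200 * level^1.9, so level = (XP / 200)^(1/1.9)
= (1000 / 200)^(1/1.9)
= 5.0^0.5263
= 2.3328
Floor: level = 2

level 2


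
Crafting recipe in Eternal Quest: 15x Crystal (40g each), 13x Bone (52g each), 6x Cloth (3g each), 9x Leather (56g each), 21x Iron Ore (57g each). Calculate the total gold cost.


Cost breakdown:
  Crystal: 15 * 40 = 600
  Bone: 13 * 52 = 676
  Cloth: 6 * 3 = 18
  Leather: 9 * 56 = 504
  Iron Ore: 21 * 57 = 1197
Total = 600 + 676 + 18 + 504 + 1197 = 2995

2995 gold


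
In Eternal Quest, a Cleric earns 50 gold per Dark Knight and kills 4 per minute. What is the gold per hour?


Gold per minute = 50 * 4 = 200
Gold per hour = 200 * 60 = 12000

12000 gold/hour


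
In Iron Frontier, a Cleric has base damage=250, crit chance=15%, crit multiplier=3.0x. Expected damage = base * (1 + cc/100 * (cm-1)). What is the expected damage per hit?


E[dmg] = base * (1 + crit_chance * (crit_mult - 1))
cc as decimal = 15/100 = 0.15
cm - 1 = 3.0 - 1 = 2.0
Bonus factor = 0.15 * 2.0 = 0.3
Total multiplier = 1 + 0.3 = 1.3
Expected damage = 250 * 1.3 = 325.00

325.00 damage


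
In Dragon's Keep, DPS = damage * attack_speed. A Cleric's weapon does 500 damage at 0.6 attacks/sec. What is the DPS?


DPS = damage * attack_speed
= 500 * 0.6
= 300.0

300.0 DPS


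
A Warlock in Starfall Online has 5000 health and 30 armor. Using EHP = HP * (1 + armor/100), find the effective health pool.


EHP = 5000 * (1 + 30/100)
= 5000 * (1 + 0.3)
= 5000 * 1.3
= 6500.0

6500.0 EHP


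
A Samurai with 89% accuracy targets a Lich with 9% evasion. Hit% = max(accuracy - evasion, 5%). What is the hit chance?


accuracy - evasion = 89 - 9 = 80
Apply floor: max(80, 5) = 80
Hit chance = 80%

80%


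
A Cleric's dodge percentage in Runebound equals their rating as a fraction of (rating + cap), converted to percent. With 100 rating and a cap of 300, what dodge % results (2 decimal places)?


dodge% = 100 / (100 + 300) * 100
= 100 / 400 * 100
= 0.25 * 100
= 25.00%

25.00%


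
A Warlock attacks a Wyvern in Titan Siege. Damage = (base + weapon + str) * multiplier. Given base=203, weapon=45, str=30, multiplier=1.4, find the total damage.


Sum base + weapon + str = 203 + 45 + 30 = 278
Multiply by 1.4:
278 * 1.4 = 389.2

389.2 damage


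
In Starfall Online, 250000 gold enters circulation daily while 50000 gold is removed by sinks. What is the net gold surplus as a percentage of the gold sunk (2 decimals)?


Net gold = 250000 - 50000 = 200000
Inflation rate = net / sunk * 100 = 200000 / 50000 * 100
= 4.0 * 100
= 400.00%

400.00%


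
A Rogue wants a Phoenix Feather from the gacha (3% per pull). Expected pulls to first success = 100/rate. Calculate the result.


Expected pulls for a geometric distribution = 1/p = 100 / rate%
= 100 / 3
= 33.33

33.33 pulls


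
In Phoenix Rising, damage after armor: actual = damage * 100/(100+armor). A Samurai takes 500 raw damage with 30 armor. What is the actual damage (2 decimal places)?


actual = 500 * 100 / (100 + 30)
= 500 * 100 / 130
= 50000 / 130
= 384.62

384.62 damage


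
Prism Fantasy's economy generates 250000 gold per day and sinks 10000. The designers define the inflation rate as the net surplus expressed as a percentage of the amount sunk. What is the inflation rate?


Net gold = 250000 - 10000 = 240000
Inflation rate = net / sunk * 100 = 240000 / 10000 * 100
= 24.0 * 100
= 2400.00%

2400.00%


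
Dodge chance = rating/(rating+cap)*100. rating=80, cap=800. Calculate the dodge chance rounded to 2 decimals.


dodge% = 80 / (80 + 800) * 100
= 80 / 880 * 100
= 0.090909 * 100
= 9.09%

9.09%


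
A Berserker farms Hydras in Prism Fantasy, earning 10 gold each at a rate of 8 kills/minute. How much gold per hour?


Gold per minute = 10 * 8 = 80
Gold per hour = 80 * 60 = 4800

4800 gold/hour


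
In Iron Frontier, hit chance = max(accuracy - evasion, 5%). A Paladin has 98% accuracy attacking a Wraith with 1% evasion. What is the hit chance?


accuracy - evasion = 98 - 1 = 97
Apply floor: max(97, 5) = 97
Hit chance = 97%

97%


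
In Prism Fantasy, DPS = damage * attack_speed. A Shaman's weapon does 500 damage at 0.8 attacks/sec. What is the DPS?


DPS = damage * attack_speed
= 500 * 0.8
= 400.0

400.0 DPS


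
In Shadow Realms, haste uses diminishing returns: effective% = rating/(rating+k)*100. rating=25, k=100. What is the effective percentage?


effective% = rating / (rating + k) * 100
= 25 / (25 + 100) * 100
= 25 / 125 * 100
= 0.2 * 100
= 20.00%

20.00%


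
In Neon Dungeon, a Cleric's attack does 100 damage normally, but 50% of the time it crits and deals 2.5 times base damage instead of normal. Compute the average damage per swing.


E[dmg] = base * (1 + crit_chance * (crit_mult - 1))
cc as decimal = 50/100 = 0.5
cm - 1 = 2.5 - 1 = 1.5
Bonus factor = 0.5 * 1.5 = 0.75
Total multiplier = 1 + 0.75 = 1.75
Expected damage = 100 * 1.75 = 175.00

175.00 damage


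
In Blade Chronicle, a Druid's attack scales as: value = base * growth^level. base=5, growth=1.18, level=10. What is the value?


value = base * growth^level
= 5 * 1.18^10
= 5 * 5.233836
= 26.17

26.17 attack


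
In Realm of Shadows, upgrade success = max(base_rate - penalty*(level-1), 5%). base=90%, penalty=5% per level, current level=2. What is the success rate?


raw_rate = 90 - 5 * (2 - 1)
= 90 - 5 * 1
= 90 - 5
= 85
Apply floor: max(85, 5) = 85%

85%


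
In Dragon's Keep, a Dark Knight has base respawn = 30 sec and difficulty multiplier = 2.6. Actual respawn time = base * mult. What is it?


Respawn time = base * multiplier
= 30 * 2.6
= 78.0 seconds

78.0 seconds


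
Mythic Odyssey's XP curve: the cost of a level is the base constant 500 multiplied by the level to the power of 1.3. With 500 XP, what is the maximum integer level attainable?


XP = 500 * level^1.3, so level = (XP / 500)^(1/1.3)
= (500 / 500)^(1/1.3)
= 1.0^0.7692
= 1.0
Floor: level = 1

level 1


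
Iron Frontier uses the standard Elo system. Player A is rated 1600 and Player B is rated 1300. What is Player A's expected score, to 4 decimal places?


Elo expected score: Ea = 1/(1 + 10^((Rb-Ra)/400))
Rb - Ra = 1300 - 1600 = -300
(Rb-Ra)/400 = -300/400 = -0.75
10^-0.75 = 0.177828
Ea = 1/(1 + 0.177828) = 1/1.177828 = 0.8490

0.8490


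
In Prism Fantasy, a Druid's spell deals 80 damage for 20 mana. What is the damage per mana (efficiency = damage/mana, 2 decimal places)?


Efficiency = damage / mana
= 80 / 20
= 4.00

4.00 dmg/mana


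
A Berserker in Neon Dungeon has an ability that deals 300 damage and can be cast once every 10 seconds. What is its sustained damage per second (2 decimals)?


DPS = damage / cooldown
= 300 / 10
= 30.00

30.00 DPS


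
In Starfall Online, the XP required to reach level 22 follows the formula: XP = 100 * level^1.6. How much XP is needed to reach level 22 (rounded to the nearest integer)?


XP = 100 * level^1.6
Substitute level = 22:
XP = 100 * 22^1.6
= 100 * 140.5647
= 14056

14056 XP


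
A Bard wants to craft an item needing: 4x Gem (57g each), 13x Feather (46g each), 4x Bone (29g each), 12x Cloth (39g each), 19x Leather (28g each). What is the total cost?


Cost breakdown:
  Gem: 4 * 57 = 228
  Feather: 13 * 46 = 598
  Bone: 4 * 29 = 116
  Cloth: 12 * 39 = 468
  Leather: 19 * 28 = 532
Total = 228 + 598 + 116 + 468 + 532 = 1942

1942 gold


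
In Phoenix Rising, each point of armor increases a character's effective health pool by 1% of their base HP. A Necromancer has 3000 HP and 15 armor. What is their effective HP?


EHP = 3000 * (1 + 15/100)
= 3000 * (1 + 0.15)
= 3000 * 1.15
= 3450.0

3450.0 EHP


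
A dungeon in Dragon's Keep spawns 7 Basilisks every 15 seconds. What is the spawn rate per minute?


Spawns per minute = count * (60 / interval)
= 7 * (60 / 15)
= 7 * 4.0
= 28.0

28.0 per minute


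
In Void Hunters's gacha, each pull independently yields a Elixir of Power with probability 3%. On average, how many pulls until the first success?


Expected pulls for a geometric distribution = 1/p = 100 / rate%
= 100 / 3
= 33.33

33.33 pulls


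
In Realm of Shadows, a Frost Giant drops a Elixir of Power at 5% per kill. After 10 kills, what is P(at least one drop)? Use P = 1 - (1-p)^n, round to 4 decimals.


P(at least one) = 1 - P(none) = 1 - (1-p)^n
p = 5/100 = 0.05
1 - p = 0.95
(1 - p)^10 = 0.95^10 = 0.598737
P(at least one) = 1 - 0.598737 = 0.4013

0.4013


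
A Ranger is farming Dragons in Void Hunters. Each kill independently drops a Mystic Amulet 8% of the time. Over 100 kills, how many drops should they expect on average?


Expected drops = kills * (drop_rate / 100)
= 100 * (8 / 100)
= 100 * 0.08
= 8.0

8.0 drops


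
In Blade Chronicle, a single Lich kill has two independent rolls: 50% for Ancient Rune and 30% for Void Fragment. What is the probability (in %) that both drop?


For independent events, P(both) = P(A) * P(B)
= 50% * 30%
= 1500 / 100 %
= 15.0%

15.0%


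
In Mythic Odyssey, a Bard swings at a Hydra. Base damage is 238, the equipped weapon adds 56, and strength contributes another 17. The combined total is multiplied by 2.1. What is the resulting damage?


Sum base + weapon + str = 238 + 56 + 17 = 311
Multiply by 2.1:
311 * 2.1 = 653.1

653.1 damage


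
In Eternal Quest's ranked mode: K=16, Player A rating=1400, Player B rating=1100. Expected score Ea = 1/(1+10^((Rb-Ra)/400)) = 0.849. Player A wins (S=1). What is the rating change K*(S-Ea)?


Elo update: delta = K * (S - Ea), where S = 1 (wins)
S - Ea = 1 - 0.849 = 0.151
Rating change = 16 * 0.151
= 2.42

2.42 rating points


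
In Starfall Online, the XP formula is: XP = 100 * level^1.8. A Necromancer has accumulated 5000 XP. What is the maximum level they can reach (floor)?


XP = 100 * level^1.8, so level = (XP / 100)^(1/1.8)
= (5000 / 100)^(1/1.8)
= 50.0^0.5556
= 8.7876
Floor: level = 8

level 8


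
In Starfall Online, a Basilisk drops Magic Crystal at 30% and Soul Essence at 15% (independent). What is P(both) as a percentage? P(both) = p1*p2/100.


For independent events, P(both) = P(A) * P(B)
= 30% * 15%
= 450 / 100 %
= 4.5%

4.5%


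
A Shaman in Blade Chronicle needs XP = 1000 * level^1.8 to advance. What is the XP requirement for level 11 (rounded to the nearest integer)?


XP = 1000 * level^1.8
Substitute level = 11:
XP = 1000 * 11^1.8
= 1000 * 74.9043
= 74904

74904 XP


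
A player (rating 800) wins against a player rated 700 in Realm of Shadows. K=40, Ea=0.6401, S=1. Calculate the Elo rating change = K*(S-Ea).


Elo update: delta = K * (S - Ea), where S = 1 (wins)
S - Ea = 1 - 0.6401 = 0.3599
Rating change = 40 * 0.3599
= 14.40

14.40 rating points


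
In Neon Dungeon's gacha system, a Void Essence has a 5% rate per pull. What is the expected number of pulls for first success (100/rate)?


Expected pulls for a geometric distribution = 1/p = 100 / rate%
= 100 / 5
= 20.0

20.0 pulls


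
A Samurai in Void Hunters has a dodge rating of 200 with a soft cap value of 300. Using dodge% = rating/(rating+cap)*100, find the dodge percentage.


dodge% = 200 / (200 + 300) * 100
= 200 / 500 * 100
= 0.4 * 100
= 40.00%

40.00%


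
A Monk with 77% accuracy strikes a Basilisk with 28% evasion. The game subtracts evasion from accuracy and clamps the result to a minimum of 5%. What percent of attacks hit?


accuracy - evasion = 77 - 28 = 49
Apply floor: max(49, 5) = 49
Hit chance = 49%

49%


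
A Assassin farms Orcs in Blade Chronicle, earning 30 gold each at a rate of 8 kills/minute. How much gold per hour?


Gold per minute = 30 * 8 = 240
Gold per hour = 240 * 60 = 14400

14400 gold/hour


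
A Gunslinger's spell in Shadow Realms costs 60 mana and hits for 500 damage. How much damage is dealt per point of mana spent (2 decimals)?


Efficiency = damage / mana
= 500 / 60
= 8.33

8.33 dmg/mana


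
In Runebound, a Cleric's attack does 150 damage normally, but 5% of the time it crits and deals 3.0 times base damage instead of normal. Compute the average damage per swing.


E[dmg] = base * (1 + crit_chance * (crit_mult - 1))
cc as decimal = 5/100 = 0.05
cm - 1 = 3.0 - 1 = 2.0
Bonus factor = 0.05 * 2.0 = 0.1
Total multiplier = 1 + 0.1 = 1.1
Expected damage = 150 * 1.1 = 165.00

165.00 damage


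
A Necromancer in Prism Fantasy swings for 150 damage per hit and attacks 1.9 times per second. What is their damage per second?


DPS = damage * attack_speed
= 150 * 1.9
= 285.0

285.0 DPS


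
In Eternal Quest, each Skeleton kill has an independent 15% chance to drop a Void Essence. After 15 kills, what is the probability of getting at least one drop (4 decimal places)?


P(at least one) = 1 - P(none) = 1 - (1-p)^n
p = 15/100 = 0.15
1 - p = 0.85
(1 - p)^15 = 0.85^15 = 0.087354
P(at least one) = 1 - 0.087354 = 0.9126

0.9126


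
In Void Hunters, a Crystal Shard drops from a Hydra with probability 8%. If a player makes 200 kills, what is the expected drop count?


Expected drops = kills * (drop_rate / 100)
= 200 * (8 / 100)
= 200 * 0.08
= 16.0

16.0 drops


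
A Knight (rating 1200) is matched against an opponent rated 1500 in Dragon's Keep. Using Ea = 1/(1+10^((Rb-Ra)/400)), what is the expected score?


Elo expected score: Ea = 1/(1 + 10^((Rb-Ra)/400))
Rb - Ra = 1500 - 1200 = 300
(Rb-Ra)/400 = 300/400 = 0.75
10^0.75 = 5.623413
Ea = 1/(1 + 5.623413) = 1/6.623413 = 0.1510

0.1510


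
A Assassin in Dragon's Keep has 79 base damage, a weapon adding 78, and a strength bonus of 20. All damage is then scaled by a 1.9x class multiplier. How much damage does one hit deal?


Sum base + weapon + str = 79 + 78 + 20 = 177
Multiply by 1.9:
177 * 1.9 = 336.3

336.3 damage


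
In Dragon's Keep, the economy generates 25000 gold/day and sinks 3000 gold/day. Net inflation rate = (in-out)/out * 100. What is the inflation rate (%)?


Net gold = 25000 - 3000 = 22000
Inflation rate = net / sunk * 100 = 22000 / 3000 * 100
= 7.333333 * 100
= 733.33%

733.33%


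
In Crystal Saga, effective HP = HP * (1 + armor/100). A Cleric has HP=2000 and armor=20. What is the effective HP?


EHP = 2000 * (1 + 20/100)
= 2000 * (1 + 0.2)
= 2000 * 1.2
= 2400.0

2400.0 EHP


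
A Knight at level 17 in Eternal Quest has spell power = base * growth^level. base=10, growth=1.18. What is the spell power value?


value = base * growth^level
= 10 * 1.18^17
= 10 * 16.672247
= 166.72

166.72 spell power


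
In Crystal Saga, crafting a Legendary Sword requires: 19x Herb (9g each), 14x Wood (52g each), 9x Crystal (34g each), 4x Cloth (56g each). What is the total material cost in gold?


Cost breakdown:
  Herb: 19 * 9 = 171
  Wood: 14 * 52 = 728
  Crystal: 9 * 34 = 306
  Cloth: 4 * 56 = 224
Total = 171 + 728 + 306 + 224 = 1429

1429 gold


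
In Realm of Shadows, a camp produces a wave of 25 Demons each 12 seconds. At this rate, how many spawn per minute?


Spawns per minute = count * (60 / interval)
= 25 * (60 / 12)
= 25 * 5.0
= 125.0

125.0 per minute


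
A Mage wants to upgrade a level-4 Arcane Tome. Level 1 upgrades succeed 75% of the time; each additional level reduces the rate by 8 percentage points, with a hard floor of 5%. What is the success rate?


raw_rate = 75 - 8 * (4 - 1)
= 75 - 8 * 3
= 75 - 24
= 51
Apply floor: max(51, 5) = 51%

51%


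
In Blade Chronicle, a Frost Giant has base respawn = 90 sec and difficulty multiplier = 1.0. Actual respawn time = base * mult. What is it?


Respawn time = base * multiplier
= 90 * 1.0
= 90.0 seconds

90.0 seconds


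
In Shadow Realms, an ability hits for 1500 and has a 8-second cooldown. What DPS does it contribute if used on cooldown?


DPS = damage / cooldown
= 1500 / 8
= 187.50

187.50 DPS


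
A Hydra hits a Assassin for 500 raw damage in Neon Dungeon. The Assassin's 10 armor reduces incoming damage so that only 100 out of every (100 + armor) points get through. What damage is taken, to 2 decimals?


actual = 500 * 100 / (100 + 10)
= 500 * 100 / 110
= 50000 / 110
= 454.55

454.55 damage


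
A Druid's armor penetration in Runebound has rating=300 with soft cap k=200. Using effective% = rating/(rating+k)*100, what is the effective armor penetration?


effective% = rating / (rating + k) * 100
= 300 / (300 + 200) * 100
= 300 / 500 * 100
= 0.6 * 100
= 60.00%

60.00%


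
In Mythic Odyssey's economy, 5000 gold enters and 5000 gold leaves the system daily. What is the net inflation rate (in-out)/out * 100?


Net gold = 5000 - 5000 = 0
Inflation rate = net / sunk * 100 = 0 / 5000 * 100
= 0.0 * 100
= 0.00%

0.00%


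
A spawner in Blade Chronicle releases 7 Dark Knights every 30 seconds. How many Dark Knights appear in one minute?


Spawns per minute = count * (60 / interval)
= 7 * (60 / 30)
= 7 * 2.0
= 14.0

14.0 per minute


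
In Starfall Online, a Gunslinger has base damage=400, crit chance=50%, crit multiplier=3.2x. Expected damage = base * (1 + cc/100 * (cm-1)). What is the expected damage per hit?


E[dmg] = base * (1 + crit_chance * (crit_mult - 1))
cc as decimal = 50/100 = 0.5
cm - 1 = 3.2 - 1 = 2.2
Bonus factor = 0.5 * 2.2 = 1.1
Total multiplier = 1 + 1.1 = 2.1
Expected damage = 400 * 2.1 = 840.00

840.00 damage


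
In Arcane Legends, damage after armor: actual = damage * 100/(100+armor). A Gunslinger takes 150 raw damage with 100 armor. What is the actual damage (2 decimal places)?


actual = 150 * 100 / (100 + 100)
= 150 * 100 / 200
= 15000 / 200
= 75.00

75.00 damage


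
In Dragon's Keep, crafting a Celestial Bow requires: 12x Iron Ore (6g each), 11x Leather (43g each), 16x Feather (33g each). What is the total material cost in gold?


Cost breakdown:
  Iron Ore: 12 * 6 = 72
  Leather: 11 * 43 = 473
  Feather: 16 * 33 = 528
Total = 72 + 473 + 528 = 1073

1073 gold


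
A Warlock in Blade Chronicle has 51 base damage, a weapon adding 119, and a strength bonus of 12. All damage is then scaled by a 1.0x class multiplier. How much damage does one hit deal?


Sum base + weapon + str = 51 + 119 + 12 = 182
Multiply by 1.0:
182 * 1.0 = 182.0

182.0 damage


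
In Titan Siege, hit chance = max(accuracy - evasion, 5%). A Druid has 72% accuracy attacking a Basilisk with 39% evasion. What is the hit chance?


accuracy - evasion = 72 - 39 = 33
Apply floor: max(33, 5) = 33
Hit chance = 33%

33%


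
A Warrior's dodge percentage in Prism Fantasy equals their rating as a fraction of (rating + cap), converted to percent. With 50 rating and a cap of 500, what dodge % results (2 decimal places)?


dodge% = 50 / (50 + 500) * 100
= 50 / 550 * 100
= 0.090909 * 100
= 9.09%

9.09%


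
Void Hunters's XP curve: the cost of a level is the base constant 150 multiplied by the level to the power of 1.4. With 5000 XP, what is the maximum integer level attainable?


XP = 150 * level^1.4, so level = (XP / 150)^(1/1.4)
= (5000 / 150)^(1/1.4)
= 33.3333^0.7143
= 12.2397
Floor: level = 12

level 12


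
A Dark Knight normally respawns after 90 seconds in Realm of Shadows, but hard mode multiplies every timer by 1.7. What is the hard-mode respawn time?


Respawn time = base * multiplier
= 90 * 1.7
= 153.0 seconds

153.0 seconds


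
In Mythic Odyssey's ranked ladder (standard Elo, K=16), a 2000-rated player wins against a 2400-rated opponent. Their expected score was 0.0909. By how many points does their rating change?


Elo update: delta = K * (S - Ea), where S = 1 (wins)
S - Ea = 1 - 0.0909 = 0.9091
Rating change = 16 * 0.9091
= 14.55

14.55 rating points


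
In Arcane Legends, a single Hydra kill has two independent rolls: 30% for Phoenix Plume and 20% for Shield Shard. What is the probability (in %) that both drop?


For independent events, P(both) = P(A) * P(B)
= 30% * 20%
= 600 / 100 %
= 6.0%

6.0%


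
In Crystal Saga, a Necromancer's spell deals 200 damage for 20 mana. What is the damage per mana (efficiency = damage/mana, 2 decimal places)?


Efficiency = damage / mana
= 200 / 20
= 10.00

10.00 dmg/mana


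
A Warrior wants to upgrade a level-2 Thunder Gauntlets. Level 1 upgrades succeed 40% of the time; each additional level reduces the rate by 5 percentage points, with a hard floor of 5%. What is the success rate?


raw_rate = 40 - 5 * (2 - 1)
= 40 - 5 * 1
= 40 - 5
= 35
Apply floor: max(35, 5) = 35%

35%


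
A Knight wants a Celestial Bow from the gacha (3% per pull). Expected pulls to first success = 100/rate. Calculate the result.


Expected pulls for a geometric distribution = 1/p = 100 / rate%
= 100 / 3
= 33.33

33.33 pulls


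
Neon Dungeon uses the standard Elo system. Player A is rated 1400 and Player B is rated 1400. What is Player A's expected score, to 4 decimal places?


Elo expected score: Ea = 1/(1 + 10^((Rb-Ra)/400))
Rb - Ra = 1400 - 1400 = 0
(Rb-Ra)/400 = 0/400 = 0.0
10^0.0 = 1.0
Ea = 1/(1 + 1.0) = 1/2.0 = 0.5000

0.5000


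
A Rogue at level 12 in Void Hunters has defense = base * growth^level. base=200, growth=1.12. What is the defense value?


value = base * growth^level
= 200 * 1.12^12
= 200 * 3.895976
= 779.20

779.20 defense


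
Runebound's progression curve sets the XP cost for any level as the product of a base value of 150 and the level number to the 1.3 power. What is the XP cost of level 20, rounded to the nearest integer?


XP = 150 * level^1.3
Substitute level = 20:
XP = 150 * 20^1.3
= 150 * 49.1291
= 7369

7369 XP


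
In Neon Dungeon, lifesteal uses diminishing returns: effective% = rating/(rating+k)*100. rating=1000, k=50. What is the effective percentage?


effective% = rating / (rating + k) * 100
= 1000 / (1000 + 50) * 100
= 1000 / 1050 * 100
= 0.952381 * 100
= 95.24%

95.24%


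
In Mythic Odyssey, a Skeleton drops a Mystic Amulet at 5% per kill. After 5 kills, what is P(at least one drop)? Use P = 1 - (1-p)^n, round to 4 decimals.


P(at least one) = 1 - P(none) = 1 - (1-p)^n
p = 5/100 = 0.05
1 - p = 0.95
(1 - p)^5 = 0.95^5 = 0.773781
P(at least one) = 1 - 0.773781 = 0.2262

0.2262


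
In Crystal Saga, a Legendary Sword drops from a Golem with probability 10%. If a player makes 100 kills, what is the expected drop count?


Expected drops = kills * (drop_rate / 100)
= 100 * (10 / 100)
= 100 * 0.1
= 10.0

10.0 drops


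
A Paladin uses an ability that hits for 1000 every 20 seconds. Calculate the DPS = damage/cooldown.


DPS = damage / cooldown
= 1000 / 20
= 50.00

50.00 DPS


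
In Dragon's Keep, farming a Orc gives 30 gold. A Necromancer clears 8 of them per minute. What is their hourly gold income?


Gold per minute = 30 * 8 = 240
Gold per hour = 240 * 60 = 14400

14400 gold/hour


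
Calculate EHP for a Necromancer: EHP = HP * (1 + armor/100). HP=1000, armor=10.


EHP = 1000 * (1 + 10/100)
= 1000 * (1 + 0.1)
= 1000 * 1.1
= 1100.0

1100.0 EHP


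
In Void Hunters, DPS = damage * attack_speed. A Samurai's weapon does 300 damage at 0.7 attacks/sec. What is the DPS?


DPS = damage * attack_speed
= 300 * 0.7
= 210.0

210.0 DPS


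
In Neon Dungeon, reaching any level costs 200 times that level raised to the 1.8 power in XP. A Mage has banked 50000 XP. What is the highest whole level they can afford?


XP = 200 * level^1.8, so level = (XP / 200)^(1/1.8)
= (50000 / 200)^(1/1.8)
= 250.0^0.5556
= 21.4876
Floor: level = 21

level 21


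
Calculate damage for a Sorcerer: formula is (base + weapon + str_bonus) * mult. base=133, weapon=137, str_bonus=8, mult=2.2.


Sum base + weapon + str = 133 + 137 + 8 = 278
Multiply by 2.2:
278 * 2.2 = 611.6

611.6 damage


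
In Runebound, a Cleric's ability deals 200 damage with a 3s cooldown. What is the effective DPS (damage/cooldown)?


DPS = damage / cooldown
= 200 / 3
= 66.67

66.67 DPS


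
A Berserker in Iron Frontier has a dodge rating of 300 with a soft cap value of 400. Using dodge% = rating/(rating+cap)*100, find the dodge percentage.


dodge% = 300 / (300 + 400) * 100
= 300 / 700 * 100
= 0.428571 * 100
= 42.86%

42.86%


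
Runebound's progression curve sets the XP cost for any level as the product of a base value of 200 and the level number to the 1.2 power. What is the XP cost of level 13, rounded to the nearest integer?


XP = 200 * level^1.2
Substitute level = 13:
XP = 200 * 13^1.2
= 200 * 21.7136
= 4343

4343 XP


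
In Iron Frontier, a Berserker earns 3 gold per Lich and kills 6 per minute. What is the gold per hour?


Gold per minute = 3 * 6 = 18
Gold per hour = 18 * 60 = 1080

1080 gold/hour


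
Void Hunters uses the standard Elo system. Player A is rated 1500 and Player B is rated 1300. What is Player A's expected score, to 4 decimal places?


Elo expected score: Ea = 1/(1 + 10^((Rb-Ra)/400))
Rb - Ra = 1300 - 1500 = -200
(Rb-Ra)/400 = -200/400 = -0.5
10^-0.5 = 0.316228
Ea = 1/(1 + 0.316228) = 1/1.316228 = 0.7597

0.7597


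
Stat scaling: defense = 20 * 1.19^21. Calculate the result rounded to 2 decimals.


value = base * growth^level
= 20 * 1.19^21
= 20 * 38.591014
= 771.82

771.82 defense


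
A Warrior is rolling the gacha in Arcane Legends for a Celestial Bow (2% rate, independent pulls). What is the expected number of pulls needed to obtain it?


Expected pulls for a geometric distribution = 1/p = 100 / rate%
= 100 / 2
= 50.0

50.0 pulls


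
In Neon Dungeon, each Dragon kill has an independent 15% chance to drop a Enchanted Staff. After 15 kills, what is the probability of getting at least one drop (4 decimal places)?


P(at least one) = 1 - P(none) = 1 - (1-p)^n
p = 15/100 = 0.15
1 - p = 0.85
(1 - p)^15 = 0.85^15 = 0.087354
P(at least one) = 1 - 0.087354 = 0.9126

0.9126


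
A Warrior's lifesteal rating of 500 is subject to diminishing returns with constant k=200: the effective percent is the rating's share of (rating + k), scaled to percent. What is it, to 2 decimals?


effective% = rating / (rating + k) * 100
= 500 / (500 + 200) * 100
= 500 / 700 * 100
= 0.714286 * 100
= 71.43%

71.43%


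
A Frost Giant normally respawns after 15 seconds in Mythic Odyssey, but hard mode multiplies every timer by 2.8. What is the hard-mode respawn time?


Respawn time = base * multiplier
= 15 * 2.8
= 42.0 seconds

42.0 seconds


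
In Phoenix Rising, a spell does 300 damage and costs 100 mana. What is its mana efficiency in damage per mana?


Efficiency = damage / mana
= 300 / 100
= 3.00

3.00 dmg/mana


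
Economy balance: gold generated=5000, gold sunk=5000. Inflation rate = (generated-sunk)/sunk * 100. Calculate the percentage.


Net gold = 5000 - 5000 = 0
Inflation rate = net / sunk * 100 = 0 / 5000 * 100
= 0.0 * 100
= 0.00%

0.00%


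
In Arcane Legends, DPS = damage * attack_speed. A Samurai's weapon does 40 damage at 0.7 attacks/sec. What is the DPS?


DPS = damage * attack_speed
= 40 * 0.7
= 28.0

28.0 DPS


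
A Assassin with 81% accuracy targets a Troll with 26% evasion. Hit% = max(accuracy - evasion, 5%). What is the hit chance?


accuracy - evasion = 81 - 26 = 55
Apply floor: max(55, 5) = 55
Hit chance = 55%

55%


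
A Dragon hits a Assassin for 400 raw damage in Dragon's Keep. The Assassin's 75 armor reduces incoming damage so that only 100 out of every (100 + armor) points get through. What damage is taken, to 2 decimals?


actual = 400 * 100 / (100 + 75)
= 400 * 100 / 175
= 40000 / 175
= 228.57

228.57 damage


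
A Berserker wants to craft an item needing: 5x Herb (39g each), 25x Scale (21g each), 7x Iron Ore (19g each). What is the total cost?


Cost breakdown:
  Herb: 5 * 39 = 195
  Scale: 25 * 21 = 525
  Iron Ore: 7 * 19 = 133
Total = 195 + 525 + 133 = 853

853 gold


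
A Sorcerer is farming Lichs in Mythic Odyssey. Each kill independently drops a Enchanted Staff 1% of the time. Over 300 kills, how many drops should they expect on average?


Expected drops = kills * (drop_rate / 100)
= 300 * (1 / 100)
= 300 * 0.01
= 3.0

3.0 drops


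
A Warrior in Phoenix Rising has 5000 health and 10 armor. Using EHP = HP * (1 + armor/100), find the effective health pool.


EHP = 5000 * (1 + 10/100)
= 5000 * (1 + 0.1)
= 5000 * 1.1
= 5500.0

5500.0 EHP


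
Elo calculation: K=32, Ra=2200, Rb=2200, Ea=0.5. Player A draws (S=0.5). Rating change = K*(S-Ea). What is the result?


Elo update: delta = K * (S - Ea), where S = 0.5 (draws)
S - Ea = 0.5 - 0.5 = 0.0
Rating change = 32 * 0.0
= 0.00

0.00 rating points


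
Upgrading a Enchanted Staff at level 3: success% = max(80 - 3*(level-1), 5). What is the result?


raw_rate = 80 - 3 * (3 - 1)
= 80 - 3 * 2
= 80 - 6
= 74
Apply floor: max(74, 5) = 74%

74%


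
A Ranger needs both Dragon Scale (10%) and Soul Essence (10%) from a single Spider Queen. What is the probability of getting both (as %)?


For independent events, P(both) = P(A) * P(B)
= 10% * 10%
= 100 / 100 %
= 1.0%

1.0%


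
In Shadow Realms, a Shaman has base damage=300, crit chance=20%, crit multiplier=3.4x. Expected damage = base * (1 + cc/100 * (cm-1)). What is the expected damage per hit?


E[dmg] = base * (1 + crit_chance * (crit_mult - 1))
cc as decimal = 20/100 = 0.2
cm - 1 = 3.4 - 1 = 2.4
Bonus factor = 0.2 * 2.4 = 0.48
Total multiplier = 1 + 0.48 = 1.48
Expected damage = 300 * 1.48 = 444.00

444.00 damage


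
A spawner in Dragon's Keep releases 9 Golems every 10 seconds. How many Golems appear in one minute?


Spawns per minute = count * (60 / interval)
= 9 * (60 / 10)
= 9 * 6.0
= 54.0

54.0 per minute


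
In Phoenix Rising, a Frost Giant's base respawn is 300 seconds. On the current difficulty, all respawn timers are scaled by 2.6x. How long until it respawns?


Respawn time = base * multiplier
= 300 * 2.6
= 780.0 seconds

780.0 seconds


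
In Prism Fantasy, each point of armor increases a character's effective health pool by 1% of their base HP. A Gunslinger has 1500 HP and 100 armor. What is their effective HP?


EHP = 1500 * (1 + 100/100)
= 1500 * (1 + 1.0)
= 1500 * 2.0
= 3000.0

3000.0 EHP


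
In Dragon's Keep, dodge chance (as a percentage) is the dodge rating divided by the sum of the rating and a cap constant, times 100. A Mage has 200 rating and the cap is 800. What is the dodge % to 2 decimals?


dodge% = 200 / (200 + 800) * 100
= 200 / 1000 * 100
= 0.2 * 100
= 20.00%

20.00%


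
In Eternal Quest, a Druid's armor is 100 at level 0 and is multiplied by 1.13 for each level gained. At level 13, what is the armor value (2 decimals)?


value = base * growth^level
= 100 * 1.13^13
= 100 * 4.898011
= 489.80

489.80 armor


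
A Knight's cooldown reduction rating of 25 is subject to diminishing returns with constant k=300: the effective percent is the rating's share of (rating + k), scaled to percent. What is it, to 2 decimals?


effective% = rating / (rating + k) * 100
= 25 / (25 + 300) * 100
= 25 / 325 * 100
= 0.076923 * 100
= 7.69%

7.69%


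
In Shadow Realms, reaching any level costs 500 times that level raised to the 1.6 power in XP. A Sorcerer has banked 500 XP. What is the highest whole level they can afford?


XP = 500 * level^1.6, so level = (XP / 500)^(1/1.6)
= (500 / 500)^(1/1.6)
= 1.0^0.625
= 1.0
Floor: level = 1

level 1


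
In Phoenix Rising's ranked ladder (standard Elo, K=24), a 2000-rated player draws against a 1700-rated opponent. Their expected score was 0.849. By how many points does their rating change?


Elo update: delta = K * (S - Ea), where S = 0.5 (draws)
S - Ea = 0.5 - 0.849 = -0.349
Rating change = 24 * -0.349
= -8.38

-8.38 rating points


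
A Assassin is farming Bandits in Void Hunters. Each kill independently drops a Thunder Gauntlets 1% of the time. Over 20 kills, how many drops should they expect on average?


Expected drops = kills * (drop_rate / 100)
= 20 * (1 / 100)
= 20 * 0.01
= 0.2

0.2 drops


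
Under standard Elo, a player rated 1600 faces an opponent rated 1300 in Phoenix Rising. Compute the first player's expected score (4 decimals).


Elo expected score: Ea = 1/(1 + 10^((Rb-Ra)/400))
Rb - Ra = 1300 - 1600 = -300
(Rb-Ra)/400 = -300/400 = -0.75
10^-0.75 = 0.177828
Ea = 1/(1 + 0.177828) = 1/1.177828 = 0.8490

0.8490


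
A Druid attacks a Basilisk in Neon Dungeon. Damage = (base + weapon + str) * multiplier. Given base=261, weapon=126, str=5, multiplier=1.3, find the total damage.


Sum base + weapon + str = 261 + 126 + 5 = 392
Multiply by 1.3:
392 * 1.3 = 509.6

509.6 damage


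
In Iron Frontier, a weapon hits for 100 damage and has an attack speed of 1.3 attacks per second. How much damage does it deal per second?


DPS = damage * attack_speed
= 100 * 1.3
= 130.0

130.0 DPS


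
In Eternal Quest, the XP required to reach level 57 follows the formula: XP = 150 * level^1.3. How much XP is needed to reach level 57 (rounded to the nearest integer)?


XP = 150 * level^1.3
Substitute level = 57:
XP = 150 * 57^1.3
= 150 * 191.7067
= 28756

28756 XP


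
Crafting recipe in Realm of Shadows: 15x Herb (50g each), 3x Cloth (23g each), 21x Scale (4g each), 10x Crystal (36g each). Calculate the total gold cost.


Cost breakdown:
  Herb: 15 * 50 = 750
  Cloth: 3 * 23 = 69
  Scale: 21 * 4 = 84
  Crystal: 10 * 36 = 360
Total = 750 + 69 + 84 + 360 = 1263

1263 gold
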